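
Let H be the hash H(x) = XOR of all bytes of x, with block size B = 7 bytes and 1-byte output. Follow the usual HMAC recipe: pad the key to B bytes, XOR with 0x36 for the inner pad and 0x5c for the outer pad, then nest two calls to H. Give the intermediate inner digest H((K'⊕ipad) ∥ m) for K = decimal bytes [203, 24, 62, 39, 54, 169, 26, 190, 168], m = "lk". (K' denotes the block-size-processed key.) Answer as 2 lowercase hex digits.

Key decimal bytes [203, 24, 62, 39, 54, 169, 26, 190, 168] = cb 18 3e 27 36 a9 1a be a8 is 9 bytes > B = 7, so hash it first: H(key) = 59, then zero-pad to 7 bytes: K' = 59 00 00 00 00 00 00.
K' ⊕ ipad = 6f 36 36 36 36 36 36.
Inner input = 6f 36 36 36 36 36 36 ∥ 6c 6b.
Inner hash: XOR 6f⊕36⊕36⊕36⊕36⊕36⊕36⊕6c⊕6b = 68.

68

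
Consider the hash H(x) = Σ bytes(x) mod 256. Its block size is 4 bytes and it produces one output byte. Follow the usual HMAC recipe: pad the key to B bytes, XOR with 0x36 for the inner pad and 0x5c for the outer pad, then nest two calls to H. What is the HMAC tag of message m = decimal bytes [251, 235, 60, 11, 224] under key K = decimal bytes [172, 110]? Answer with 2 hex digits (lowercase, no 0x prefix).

45

Key decimal bytes [172, 110] = ac 6e is 2 bytes ≤ B = 4; zero-pad to 4 bytes: K' = ac 6e 00 00.
K' ⊕ ipad = 9a 58 36 36.  K' ⊕ opad = f0 32 5c 5c.
Inner input = (K'⊕ipad) ∥ m = 9a 58 36 36 ∥ fb eb 3c 0b e0.
Inner hash: sum = 154+88+54+54+251+235+60+11+224 = 1131; mod 256 = 107 → 6b.
Outer input = (K'⊕opad) ∥ inner = f0 32 5c 5c ∥ 6b.
Outer hash (tag): sum = 240+50+92+92+107 = 581; mod 256 = 69 → 45.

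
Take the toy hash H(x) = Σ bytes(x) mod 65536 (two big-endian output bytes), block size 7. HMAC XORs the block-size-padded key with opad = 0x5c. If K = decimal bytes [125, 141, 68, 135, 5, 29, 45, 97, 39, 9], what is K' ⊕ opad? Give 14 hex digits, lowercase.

5ee95c5c5c5c5c

Key decimal bytes [125, 141, 68, 135, 5, 29, 45, 97, 39, 9] = 7d 8d 44 87 05 1d 2d 61 27 09 is 10 bytes > B = 7, so hash it first: H(key) = 02 b5, then zero-pad to 7 bytes: K' = 02 b5 00 00 00 00 00.
XOR each byte with 0x5c: 02⊕5c=5e, b5⊕5c=e9, 00⊕5c=5c, 00⊕5c=5c, 00⊕5c=5c, 00⊕5c=5c, 00⊕5c=5c.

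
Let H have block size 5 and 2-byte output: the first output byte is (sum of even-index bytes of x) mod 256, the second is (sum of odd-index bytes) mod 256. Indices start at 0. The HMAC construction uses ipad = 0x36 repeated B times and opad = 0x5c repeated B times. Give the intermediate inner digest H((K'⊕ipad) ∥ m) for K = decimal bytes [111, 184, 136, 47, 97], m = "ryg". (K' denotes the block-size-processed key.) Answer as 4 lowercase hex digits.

Key decimal bytes [111, 184, 136, 47, 97] = 6f b8 88 2f 61 is exactly B = 5 bytes: K' = 6f b8 88 2f 61.
K' ⊕ ipad = 59 8e be 19 57.
Inner input = 59 8e be 19 57 ∥ 72 79 67.
Inner hash: even-index sum = 487 mod 256 = 231; odd-index sum = 384 mod 256 = 128 → e7 80.

e780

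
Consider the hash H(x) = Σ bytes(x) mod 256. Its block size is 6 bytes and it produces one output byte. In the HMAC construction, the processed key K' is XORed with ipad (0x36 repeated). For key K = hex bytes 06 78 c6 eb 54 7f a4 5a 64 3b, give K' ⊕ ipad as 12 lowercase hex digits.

a93636363636

Key hex bytes 06 78 c6 eb 54 7f a4 5a 64 3b is 10 bytes > B = 6, so hash it first: H(key) = 9f, then zero-pad to 6 bytes: K' = 9f 00 00 00 00 00.
XOR each byte with 0x36: 9f⊕36=a9, 00⊕36=36, 00⊕36=36, 00⊕36=36, 00⊕36=36, 00⊕36=36.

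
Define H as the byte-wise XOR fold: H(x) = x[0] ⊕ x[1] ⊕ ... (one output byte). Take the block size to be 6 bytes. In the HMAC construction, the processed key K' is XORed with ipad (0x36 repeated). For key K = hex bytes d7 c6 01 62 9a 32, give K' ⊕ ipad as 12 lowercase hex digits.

e1f03754ac04

Key hex bytes d7 c6 01 62 9a 32 is exactly B = 6 bytes: K' = d7 c6 01 62 9a 32.
XOR each byte with 0x36: d7⊕36=e1, c6⊕36=f0, 01⊕36=37, 62⊕36=54, 9a⊕36=ac, 32⊕36=04.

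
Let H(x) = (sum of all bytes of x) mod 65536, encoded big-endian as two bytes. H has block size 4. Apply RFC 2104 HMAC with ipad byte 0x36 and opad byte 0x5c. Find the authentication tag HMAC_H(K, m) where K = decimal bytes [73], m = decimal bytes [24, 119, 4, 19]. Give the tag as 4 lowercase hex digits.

Key decimal bytes [73] = 49 is 1 byte ≤ B = 4; zero-pad to 4 bytes: K' = 49 00 00 00.
K' ⊕ ipad = 7f 36 36 36.  K' ⊕ opad = 15 5c 5c 5c.
Inner input = (K'⊕ipad) ∥ m = 7f 36 36 36 ∥ 18 77 04 13.
Inner hash: sum = 127+54+54+54+24+119+4+19 = 455 → 01 c7.
Outer input = (K'⊕opad) ∥ inner = 15 5c 5c 5c ∥ 01 c7.
Outer hash (tag): sum = 21+92+92+92+1+199 = 497 → 01 f1.

01f1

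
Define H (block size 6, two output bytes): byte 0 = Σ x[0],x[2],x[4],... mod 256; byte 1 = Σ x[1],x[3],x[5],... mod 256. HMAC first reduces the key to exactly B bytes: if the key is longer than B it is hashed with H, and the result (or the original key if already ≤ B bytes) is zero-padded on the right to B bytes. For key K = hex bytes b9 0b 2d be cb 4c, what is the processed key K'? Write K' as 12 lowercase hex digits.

Key hex bytes b9 0b 2d be cb 4c is exactly B = 6 bytes: K' = b9 0b 2d be cb 4c.

b90b2dbecb4c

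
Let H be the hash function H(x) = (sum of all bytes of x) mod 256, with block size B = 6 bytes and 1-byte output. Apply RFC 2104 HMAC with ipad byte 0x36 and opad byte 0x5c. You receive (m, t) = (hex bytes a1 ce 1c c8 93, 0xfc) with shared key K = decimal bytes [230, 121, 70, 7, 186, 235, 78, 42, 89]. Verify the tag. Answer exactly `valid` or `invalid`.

invalid

Key decimal bytes [230, 121, 70, 7, 186, 235, 78, 42, 89] = e6 79 46 07 ba eb 4e 2a 59 is 9 bytes > B = 6, so hash it first: H(key) = 22, then zero-pad to 6 bytes: K' = 22 00 00 00 00 00.
K' ⊕ ipad = 14 36 36 36 36 36; K' ⊕ opad = 7e 5c 5c 5c 5c 5c.
Inner hash: sum = 20+54+54+54+54+54+161+206+28+200+147 = 1032; mod 256 = 8 → 08.
Outer hash (recomputed tag): sum = 126+92+92+92+92+92+8 = 594; mod 256 = 82 → 52.
Recomputed tag = 52; claimed = fc → mismatch.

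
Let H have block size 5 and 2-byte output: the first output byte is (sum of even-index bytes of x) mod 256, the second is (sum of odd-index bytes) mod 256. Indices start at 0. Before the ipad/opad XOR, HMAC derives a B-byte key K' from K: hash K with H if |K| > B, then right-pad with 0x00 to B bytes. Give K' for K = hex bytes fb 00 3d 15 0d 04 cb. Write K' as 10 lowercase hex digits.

|K| = 7 > B = 5, so first hash the key.
H(K): even-index sum = 528 mod 256 = 16; odd-index sum = 25 mod 256 = 25 → 10 19.
Zero-pad H(K) = 10 19 to 5 bytes: K' = 10 19 00 00 00.

1019000000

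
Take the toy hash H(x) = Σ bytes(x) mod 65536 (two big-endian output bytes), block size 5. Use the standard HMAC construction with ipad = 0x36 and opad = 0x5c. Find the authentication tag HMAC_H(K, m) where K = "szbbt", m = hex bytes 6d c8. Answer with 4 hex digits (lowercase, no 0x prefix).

Key "szbbt" = 73 7a 62 62 74 is exactly B = 5 bytes: K' = 73 7a 62 62 74.
K' ⊕ ipad = 45 4c 54 54 42.  K' ⊕ opad = 2f 26 3e 3e 28.
Inner input = (K'⊕ipad) ∥ m = 45 4c 54 54 42 ∥ 6d c8.
Inner hash: sum = 69+76+84+84+66+109+200 = 688 → 02 b0.
Outer input = (K'⊕opad) ∥ inner = 2f 26 3e 3e 28 ∥ 02 b0.
Outer hash (tag): sum = 47+38+62+62+40+2+176 = 427 → 01 ab.

01ab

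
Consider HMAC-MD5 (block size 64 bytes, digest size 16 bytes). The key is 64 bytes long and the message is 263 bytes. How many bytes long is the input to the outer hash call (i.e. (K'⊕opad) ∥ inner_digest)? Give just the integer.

80

Key is 64 ≤ 64 bytes, zero-padded: |K'| = 64.
Outer input = (K'⊕opad) ∥ H(inner) → 64 + 16 = 80 bytes.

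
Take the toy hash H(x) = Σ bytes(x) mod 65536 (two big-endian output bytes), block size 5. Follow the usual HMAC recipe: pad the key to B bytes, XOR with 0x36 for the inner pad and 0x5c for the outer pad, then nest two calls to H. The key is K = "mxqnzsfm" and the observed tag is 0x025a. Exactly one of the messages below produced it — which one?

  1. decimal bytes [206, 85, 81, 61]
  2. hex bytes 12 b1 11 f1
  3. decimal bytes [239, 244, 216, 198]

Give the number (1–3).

Key "mxqnzsfm" = 6d 78 71 6e 7a 73 66 6d is 8 bytes > B = 5, so hash it first: H(key) = 03 84, then zero-pad to 5 bytes: K' = 03 84 00 00 00.
K' ⊕ ipad = 35 b2 36 36 36; K' ⊕ opad = 5f d8 5c 5c 5c.
m1: inner = H(35 b2 36 36 36 ce 55 51 3d) = 03 3a; tag = H(5f d8 5c 5c 5c 03 3a) = 0288
m2: inner = H(35 b2 36 36 36 12 b1 11 f1) = 03 4e; tag = H(5f d8 5c 5c 5c 03 4e) = 029c
m3: inner = H(35 b2 36 36 36 ef f4 d8 c6) = 05 0a; tag = H(5f d8 5c 5c 5c 05 0a) = 025a ← matches

3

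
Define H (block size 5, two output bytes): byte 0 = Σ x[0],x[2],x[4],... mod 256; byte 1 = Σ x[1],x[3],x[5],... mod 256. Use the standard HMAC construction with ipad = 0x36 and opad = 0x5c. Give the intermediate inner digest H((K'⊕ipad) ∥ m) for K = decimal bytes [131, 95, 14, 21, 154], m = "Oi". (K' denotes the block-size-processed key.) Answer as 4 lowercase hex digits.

Key decimal bytes [131, 95, 14, 21, 154] = 83 5f 0e 15 9a is exactly B = 5 bytes: K' = 83 5f 0e 15 9a.
K' ⊕ ipad = b5 69 38 23 ac.
Inner input = b5 69 38 23 ac ∥ 4f 69.
Inner hash: even-index sum = 514 mod 256 = 2; odd-index sum = 219 mod 256 = 219 → 02 db.

02db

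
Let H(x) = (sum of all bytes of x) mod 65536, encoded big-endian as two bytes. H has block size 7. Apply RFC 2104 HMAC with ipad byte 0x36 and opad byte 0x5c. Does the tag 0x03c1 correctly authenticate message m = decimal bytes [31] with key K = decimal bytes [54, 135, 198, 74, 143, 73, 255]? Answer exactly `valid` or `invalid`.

Key decimal bytes [54, 135, 198, 74, 143, 73, 255] = 36 87 c6 4a 8f 49 ff is exactly B = 7 bytes: K' = 36 87 c6 4a 8f 49 ff.
K' ⊕ ipad = 00 b1 f0 7c b9 7f c9; K' ⊕ opad = 6a db 9a 16 d3 15 a3.
Inner hash: sum = 0+177+240+124+185+127+201+31 = 1085 → 04 3d.
Outer hash (recomputed tag): sum = 106+219+154+22+211+21+163+4+61 = 961 → 03 c1.
Recomputed tag = 03c1; claimed = 03c1 → match.

valid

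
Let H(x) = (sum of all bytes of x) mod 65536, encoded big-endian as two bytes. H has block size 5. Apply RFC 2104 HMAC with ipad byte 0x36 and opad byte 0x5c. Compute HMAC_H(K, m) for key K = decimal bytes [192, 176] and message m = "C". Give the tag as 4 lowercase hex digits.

02ff

Key decimal bytes [192, 176] = c0 b0 is 2 bytes ≤ B = 5; zero-pad to 5 bytes: K' = c0 b0 00 00 00.
K' ⊕ ipad = f6 86 36 36 36.  K' ⊕ opad = 9c ec 5c 5c 5c.
Inner input = (K'⊕ipad) ∥ m = f6 86 36 36 36 ∥ 43.
Inner hash: sum = 246+134+54+54+54+67 = 609 → 02 61.
Outer input = (K'⊕opad) ∥ inner = 9c ec 5c 5c 5c ∥ 02 61.
Outer hash (tag): sum = 156+236+92+92+92+2+97 = 767 → 02 ff.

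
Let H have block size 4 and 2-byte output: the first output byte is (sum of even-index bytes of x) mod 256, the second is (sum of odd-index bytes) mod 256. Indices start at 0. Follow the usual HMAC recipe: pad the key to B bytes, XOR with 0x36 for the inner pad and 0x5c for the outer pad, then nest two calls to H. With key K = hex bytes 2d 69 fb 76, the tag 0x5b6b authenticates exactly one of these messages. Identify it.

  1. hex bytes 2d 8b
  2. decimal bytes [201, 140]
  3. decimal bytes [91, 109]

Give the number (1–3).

3

Key hex bytes 2d 69 fb 76 is exactly B = 4 bytes: K' = 2d 69 fb 76.
K' ⊕ ipad = 1b 5f cd 40; K' ⊕ opad = 71 35 a7 2a.
m1: inner = H(1b 5f cd 40 2d 8b) = 15 2a; tag = H(71 35 a7 2a 15 2a) = 2d89
m2: inner = H(1b 5f cd 40 c9 8c) = b1 2b; tag = H(71 35 a7 2a b1 2b) = c98a
m3: inner = H(1b 5f cd 40 5b 6d) = 43 0c; tag = H(71 35 a7 2a 43 0c) = 5b6b ← matches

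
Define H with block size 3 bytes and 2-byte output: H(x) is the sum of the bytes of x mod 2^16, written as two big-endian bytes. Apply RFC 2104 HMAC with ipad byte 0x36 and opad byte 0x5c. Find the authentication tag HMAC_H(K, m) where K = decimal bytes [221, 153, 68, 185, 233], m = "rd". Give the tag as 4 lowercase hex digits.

Key decimal bytes [221, 153, 68, 185, 233] = dd 99 44 b9 e9 is 5 bytes > B = 3, so hash it first: H(key) = 03 5c, then zero-pad to 3 bytes: K' = 03 5c 00.
K' ⊕ ipad = 35 6a 36.  K' ⊕ opad = 5f 00 5c.
Inner input = (K'⊕ipad) ∥ m = 35 6a 36 ∥ 72 64.
Inner hash: sum = 53+106+54+114+100 = 427 → 01 ab.
Outer input = (K'⊕opad) ∥ inner = 5f 00 5c ∥ 01 ab.
Outer hash (tag): sum = 95+0+92+1+171 = 359 → 01 67.

0167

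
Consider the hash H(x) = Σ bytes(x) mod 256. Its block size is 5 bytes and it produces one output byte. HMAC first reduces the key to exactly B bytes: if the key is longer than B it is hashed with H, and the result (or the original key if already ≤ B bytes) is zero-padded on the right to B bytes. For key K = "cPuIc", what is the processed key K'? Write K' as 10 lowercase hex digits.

6350754963

Key "cPuIc" = 63 50 75 49 63 is exactly B = 5 bytes: K' = 63 50 75 49 63.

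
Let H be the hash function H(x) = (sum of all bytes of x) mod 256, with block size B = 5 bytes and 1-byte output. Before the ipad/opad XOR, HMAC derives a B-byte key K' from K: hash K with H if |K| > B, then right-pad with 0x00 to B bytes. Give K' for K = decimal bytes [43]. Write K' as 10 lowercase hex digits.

Key decimal bytes [43] = 2b is 1 byte ≤ B = 5; zero-pad to 5 bytes: K' = 2b 00 00 00 00.

2b00000000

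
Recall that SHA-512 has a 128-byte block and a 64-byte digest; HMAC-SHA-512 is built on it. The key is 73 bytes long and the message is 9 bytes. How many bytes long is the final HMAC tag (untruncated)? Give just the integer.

The tag is one SHA-512 digest: 64 bytes.

64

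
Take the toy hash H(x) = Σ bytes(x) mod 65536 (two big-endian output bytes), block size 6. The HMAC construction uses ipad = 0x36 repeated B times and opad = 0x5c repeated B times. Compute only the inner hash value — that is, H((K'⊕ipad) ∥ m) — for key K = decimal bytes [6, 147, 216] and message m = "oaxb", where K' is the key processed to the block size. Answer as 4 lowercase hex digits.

040f

Key decimal bytes [6, 147, 216] = 06 93 d8 is 3 bytes ≤ B = 6; zero-pad to 6 bytes: K' = 06 93 d8 00 00 00.
K' ⊕ ipad = 30 a5 ee 36 36 36.
Inner input = 30 a5 ee 36 36 36 ∥ 6f 61 78 62.
Inner hash: sum = 48+165+238+54+54+54+111+97+120+98 = 1039 → 04 0f.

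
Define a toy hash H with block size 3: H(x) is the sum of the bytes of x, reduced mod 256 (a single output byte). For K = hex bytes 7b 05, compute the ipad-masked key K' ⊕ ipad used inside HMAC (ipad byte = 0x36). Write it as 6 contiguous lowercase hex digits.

Key hex bytes 7b 05 is 2 bytes ≤ B = 3; zero-pad to 3 bytes: K' = 7b 05 00.
XOR each byte with 0x36: 7b⊕36=4d, 05⊕36=33, 00⊕36=36.

4d3336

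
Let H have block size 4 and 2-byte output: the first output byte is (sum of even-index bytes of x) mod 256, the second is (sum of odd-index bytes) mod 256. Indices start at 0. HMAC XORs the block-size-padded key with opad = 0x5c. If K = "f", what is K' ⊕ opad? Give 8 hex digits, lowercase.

Key "f" = 66 is 1 byte ≤ B = 4; zero-pad to 4 bytes: K' = 66 00 00 00.
XOR each byte with 0x5c: 66⊕5c=3a, 00⊕5c=5c, 00⊕5c=5c, 00⊕5c=5c.

3a5c5c5c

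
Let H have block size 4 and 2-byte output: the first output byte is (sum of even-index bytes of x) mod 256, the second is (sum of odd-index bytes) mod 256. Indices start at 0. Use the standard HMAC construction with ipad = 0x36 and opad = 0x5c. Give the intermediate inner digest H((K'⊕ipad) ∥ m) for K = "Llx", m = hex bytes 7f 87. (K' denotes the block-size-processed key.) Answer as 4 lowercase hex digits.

Key "Llx" = 4c 6c 78 is 3 bytes ≤ B = 4; zero-pad to 4 bytes: K' = 4c 6c 78 00.
K' ⊕ ipad = 7a 5a 4e 36.
Inner input = 7a 5a 4e 36 ∥ 7f 87.
Inner hash: even-index sum = 327 mod 256 = 71; odd-index sum = 279 mod 256 = 23 → 47 17.

4717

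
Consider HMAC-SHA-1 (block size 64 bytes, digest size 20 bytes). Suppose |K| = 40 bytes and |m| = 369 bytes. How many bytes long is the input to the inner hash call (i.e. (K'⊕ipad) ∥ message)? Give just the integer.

433

Key is 40 ≤ 64 bytes, zero-padded: |K'| = 64.
Inner input = (K'⊕ipad) ∥ m → 64 + 369 = 433 bytes.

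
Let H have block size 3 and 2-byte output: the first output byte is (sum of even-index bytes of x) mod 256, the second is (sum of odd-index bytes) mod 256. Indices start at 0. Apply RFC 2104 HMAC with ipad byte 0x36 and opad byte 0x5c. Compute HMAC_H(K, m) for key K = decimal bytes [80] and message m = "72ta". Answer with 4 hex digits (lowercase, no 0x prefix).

498b

Key decimal bytes [80] = 50 is 1 byte ≤ B = 3; zero-pad to 3 bytes: K' = 50 00 00.
K' ⊕ ipad = 66 36 36.  K' ⊕ opad = 0c 5c 5c.
Inner input = (K'⊕ipad) ∥ m = 66 36 36 ∥ 37 32 74 61.
Inner hash: even-index sum = 303 mod 256 = 47; odd-index sum = 225 mod 256 = 225 → 2f e1.
Outer input = (K'⊕opad) ∥ inner = 0c 5c 5c ∥ 2f e1.
Outer hash (tag): even-index sum = 329 mod 256 = 73; odd-index sum = 139 mod 256 = 139 → 49 8b.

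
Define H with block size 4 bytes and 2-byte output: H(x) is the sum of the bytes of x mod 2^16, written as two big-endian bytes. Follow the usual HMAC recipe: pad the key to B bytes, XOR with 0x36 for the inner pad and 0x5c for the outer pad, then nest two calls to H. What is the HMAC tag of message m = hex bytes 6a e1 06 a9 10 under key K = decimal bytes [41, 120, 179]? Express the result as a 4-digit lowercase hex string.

Key decimal bytes [41, 120, 179] = 29 78 b3 is 3 bytes ≤ B = 4; zero-pad to 4 bytes: K' = 29 78 b3 00.
K' ⊕ ipad = 1f 4e 85 36.  K' ⊕ opad = 75 24 ef 5c.
Inner input = (K'⊕ipad) ∥ m = 1f 4e 85 36 ∥ 6a e1 06 a9 10.
Inner hash: sum = 31+78+133+54+106+225+6+169+16 = 818 → 03 32.
Outer input = (K'⊕opad) ∥ inner = 75 24 ef 5c ∥ 03 32.
Outer hash (tag): sum = 117+36+239+92+3+50 = 537 → 02 19.

0219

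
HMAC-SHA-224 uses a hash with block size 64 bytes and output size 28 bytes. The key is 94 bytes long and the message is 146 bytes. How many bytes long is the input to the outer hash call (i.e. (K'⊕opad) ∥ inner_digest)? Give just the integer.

92

Key is 94 > 64 bytes, so it is hashed to 28 bytes then zero-padded to 64: |K'| = 64.
Outer input = (K'⊕opad) ∥ H(inner) → 64 + 28 = 92 bytes.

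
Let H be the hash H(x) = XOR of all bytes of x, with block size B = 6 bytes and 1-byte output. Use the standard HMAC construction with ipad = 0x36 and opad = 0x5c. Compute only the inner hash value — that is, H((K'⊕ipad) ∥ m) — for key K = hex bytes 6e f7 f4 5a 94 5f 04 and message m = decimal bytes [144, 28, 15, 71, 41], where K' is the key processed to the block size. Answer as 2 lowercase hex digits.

15

Key hex bytes 6e f7 f4 5a 94 5f 04 is 7 bytes > B = 6, so hash it first: H(key) = f8, then zero-pad to 6 bytes: K' = f8 00 00 00 00 00.
K' ⊕ ipad = ce 36 36 36 36 36.
Inner input = ce 36 36 36 36 36 ∥ 90 1c 0f 47 29.
Inner hash: XOR ce⊕36⊕36⊕36⊕36⊕36⊕90⊕1c⊕0f⊕47⊕29 = 15.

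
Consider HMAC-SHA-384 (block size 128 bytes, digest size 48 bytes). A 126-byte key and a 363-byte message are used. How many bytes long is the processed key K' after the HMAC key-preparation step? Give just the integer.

128

Key is 126 ≤ 128 bytes, zero-padded: |K'| = 128.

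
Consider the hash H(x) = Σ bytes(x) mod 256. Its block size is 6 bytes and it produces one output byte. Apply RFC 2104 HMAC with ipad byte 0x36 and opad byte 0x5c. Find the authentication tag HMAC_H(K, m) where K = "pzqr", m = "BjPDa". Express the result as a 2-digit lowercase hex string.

Key "pzqr" = 70 7a 71 72 is 4 bytes ≤ B = 6; zero-pad to 6 bytes: K' = 70 7a 71 72 00 00.
K' ⊕ ipad = 46 4c 47 44 36 36.  K' ⊕ opad = 2c 26 2d 2e 5c 5c.
Inner input = (K'⊕ipad) ∥ m = 46 4c 47 44 36 36 ∥ 42 6a 50 44 61.
Inner hash: sum = 70+76+71+68+54+54+66+106+80+68+97 = 810; mod 256 = 42 → 2a.
Outer input = (K'⊕opad) ∥ inner = 2c 26 2d 2e 5c 5c ∥ 2a.
Outer hash (tag): sum = 44+38+45+46+92+92+42 = 399; mod 256 = 143 → 8f.

8f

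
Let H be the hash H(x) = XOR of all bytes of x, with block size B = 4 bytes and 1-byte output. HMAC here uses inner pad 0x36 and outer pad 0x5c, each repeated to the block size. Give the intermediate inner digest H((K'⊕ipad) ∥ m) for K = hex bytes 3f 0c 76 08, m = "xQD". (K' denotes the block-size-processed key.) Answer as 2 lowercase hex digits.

Key hex bytes 3f 0c 76 08 is exactly B = 4 bytes: K' = 3f 0c 76 08.
K' ⊕ ipad = 09 3a 40 3e.
Inner input = 09 3a 40 3e ∥ 78 51 44.
Inner hash: XOR 09⊕3a⊕40⊕3e⊕78⊕51⊕44 = 20.

20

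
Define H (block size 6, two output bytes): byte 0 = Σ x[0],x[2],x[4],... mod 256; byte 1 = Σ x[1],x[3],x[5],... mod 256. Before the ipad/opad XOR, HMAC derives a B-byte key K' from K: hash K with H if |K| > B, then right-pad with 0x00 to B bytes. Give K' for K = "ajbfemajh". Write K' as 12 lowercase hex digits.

f1a700000000

|K| = 9 > B = 6, so first hash the key.
H(K): even-index sum = 497 mod 256 = 241; odd-index sum = 423 mod 256 = 167 → f1 a7.
Zero-pad H(K) = f1 a7 to 6 bytes: K' = f1 a7 00 00 00 00.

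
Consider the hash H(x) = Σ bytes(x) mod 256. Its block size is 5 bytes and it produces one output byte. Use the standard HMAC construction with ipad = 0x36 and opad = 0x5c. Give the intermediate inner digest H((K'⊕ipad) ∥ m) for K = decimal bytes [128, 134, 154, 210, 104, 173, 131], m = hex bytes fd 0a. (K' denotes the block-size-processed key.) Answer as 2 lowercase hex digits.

Key decimal bytes [128, 134, 154, 210, 104, 173, 131] = 80 86 9a d2 68 ad 83 is 7 bytes > B = 5, so hash it first: H(key) = 0a, then zero-pad to 5 bytes: K' = 0a 00 00 00 00.
K' ⊕ ipad = 3c 36 36 36 36.
Inner input = 3c 36 36 36 36 ∥ fd 0a.
Inner hash: sum = 60+54+54+54+54+253+10 = 539; mod 256 = 27 → 1b.

1b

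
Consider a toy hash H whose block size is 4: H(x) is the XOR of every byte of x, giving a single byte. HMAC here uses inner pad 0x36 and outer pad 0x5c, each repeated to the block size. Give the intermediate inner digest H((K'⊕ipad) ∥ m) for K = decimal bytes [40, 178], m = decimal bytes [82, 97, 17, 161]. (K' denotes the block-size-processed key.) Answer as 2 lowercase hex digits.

Key decimal bytes [40, 178] = 28 b2 is 2 bytes ≤ B = 4; zero-pad to 4 bytes: K' = 28 b2 00 00.
K' ⊕ ipad = 1e 84 36 36.
Inner input = 1e 84 36 36 ∥ 52 61 11 a1.
Inner hash: XOR 1e⊕84⊕36⊕36⊕52⊕61⊕11⊕a1 = 19.

19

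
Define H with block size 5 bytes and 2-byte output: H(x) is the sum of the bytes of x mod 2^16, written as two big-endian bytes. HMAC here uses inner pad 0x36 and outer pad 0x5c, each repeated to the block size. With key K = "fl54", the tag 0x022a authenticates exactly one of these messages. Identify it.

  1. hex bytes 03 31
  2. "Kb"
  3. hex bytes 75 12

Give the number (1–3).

Key "fl54" = 66 6c 35 34 is 4 bytes ≤ B = 5; zero-pad to 5 bytes: K' = 66 6c 35 34 00.
K' ⊕ ipad = 50 5a 03 02 36; K' ⊕ opad = 3a 30 69 68 5c.
m1: inner = H(50 5a 03 02 36 03 31) = 01 19; tag = H(3a 30 69 68 5c 01 19) = 01b1
m2: inner = H(50 5a 03 02 36 4b 62) = 01 92; tag = H(3a 30 69 68 5c 01 92) = 022a ← matches
m3: inner = H(50 5a 03 02 36 75 12) = 01 6c; tag = H(3a 30 69 68 5c 01 6c) = 0204

2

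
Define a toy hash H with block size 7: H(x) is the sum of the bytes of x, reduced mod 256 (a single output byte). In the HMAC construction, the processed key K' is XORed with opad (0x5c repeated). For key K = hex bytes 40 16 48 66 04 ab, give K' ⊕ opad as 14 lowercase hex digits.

Key hex bytes 40 16 48 66 04 ab is 6 bytes ≤ B = 7; zero-pad to 7 bytes: K' = 40 16 48 66 04 ab 00.
XOR each byte with 0x5c: 40⊕5c=1c, 16⊕5c=4a, 48⊕5c=14, 66⊕5c=3a, 04⊕5c=58, ab⊕5c=f7, 00⊕5c=5c.

1c4a143a58f75c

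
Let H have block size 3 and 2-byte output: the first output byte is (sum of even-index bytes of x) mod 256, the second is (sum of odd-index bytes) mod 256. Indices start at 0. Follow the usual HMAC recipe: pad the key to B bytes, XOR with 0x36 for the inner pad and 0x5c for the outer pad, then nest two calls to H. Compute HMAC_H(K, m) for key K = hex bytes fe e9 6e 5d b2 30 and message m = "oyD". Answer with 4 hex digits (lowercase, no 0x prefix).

9101

Key hex bytes fe e9 6e 5d b2 30 is 6 bytes > B = 3, so hash it first: H(key) = 1e 76, then zero-pad to 3 bytes: K' = 1e 76 00.
K' ⊕ ipad = 28 40 36.  K' ⊕ opad = 42 2a 5c.
Inner input = (K'⊕ipad) ∥ m = 28 40 36 ∥ 6f 79 44.
Inner hash: even-index sum = 215 mod 256 = 215; odd-index sum = 243 mod 256 = 243 → d7 f3.
Outer input = (K'⊕opad) ∥ inner = 42 2a 5c ∥ d7 f3.
Outer hash (tag): even-index sum = 401 mod 256 = 145; odd-index sum = 257 mod 256 = 1 → 91 01.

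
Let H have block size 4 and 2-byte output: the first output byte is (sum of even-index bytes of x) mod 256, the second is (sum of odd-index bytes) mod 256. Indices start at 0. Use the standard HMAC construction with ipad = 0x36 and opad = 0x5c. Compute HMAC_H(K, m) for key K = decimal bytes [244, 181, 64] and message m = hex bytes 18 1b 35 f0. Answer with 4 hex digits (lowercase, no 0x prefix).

Key decimal bytes [244, 181, 64] = f4 b5 40 is 3 bytes ≤ B = 4; zero-pad to 4 bytes: K' = f4 b5 40 00.
K' ⊕ ipad = c2 83 76 36.  K' ⊕ opad = a8 e9 1c 5c.
Inner input = (K'⊕ipad) ∥ m = c2 83 76 36 ∥ 18 1b 35 f0.
Inner hash: even-index sum = 389 mod 256 = 133; odd-index sum = 452 mod 256 = 196 → 85 c4.
Outer input = (K'⊕opad) ∥ inner = a8 e9 1c 5c ∥ 85 c4.
Outer hash (tag): even-index sum = 329 mod 256 = 73; odd-index sum = 521 mod 256 = 9 → 49 09.

4909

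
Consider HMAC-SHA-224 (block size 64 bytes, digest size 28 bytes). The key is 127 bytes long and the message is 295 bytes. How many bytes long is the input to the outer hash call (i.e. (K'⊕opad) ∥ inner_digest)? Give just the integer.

92

Key is 127 > 64 bytes, so it is hashed to 28 bytes then zero-padded to 64: |K'| = 64.
Outer input = (K'⊕opad) ∥ H(inner) → 64 + 28 = 92 bytes.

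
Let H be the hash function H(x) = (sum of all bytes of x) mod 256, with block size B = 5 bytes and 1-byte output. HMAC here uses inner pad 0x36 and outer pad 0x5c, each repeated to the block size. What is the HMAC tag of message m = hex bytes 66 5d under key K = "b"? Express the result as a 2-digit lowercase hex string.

Key "b" = 62 is 1 byte ≤ B = 5; zero-pad to 5 bytes: K' = 62 00 00 00 00.
K' ⊕ ipad = 54 36 36 36 36.  K' ⊕ opad = 3e 5c 5c 5c 5c.
Inner input = (K'⊕ipad) ∥ m = 54 36 36 36 36 ∥ 66 5d.
Inner hash: sum = 84+54+54+54+54+102+93 = 495; mod 256 = 239 → ef.
Outer input = (K'⊕opad) ∥ inner = 3e 5c 5c 5c 5c ∥ ef.
Outer hash (tag): sum = 62+92+92+92+92+239 = 669; mod 256 = 157 → 9d.

9d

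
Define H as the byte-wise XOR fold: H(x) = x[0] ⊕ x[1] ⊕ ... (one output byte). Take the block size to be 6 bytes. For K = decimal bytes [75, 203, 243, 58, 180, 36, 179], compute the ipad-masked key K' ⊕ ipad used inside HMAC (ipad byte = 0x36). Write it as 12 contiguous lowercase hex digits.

Key decimal bytes [75, 203, 243, 58, 180, 36, 179] = 4b cb f3 3a b4 24 b3 is 7 bytes > B = 6, so hash it first: H(key) = 6a, then zero-pad to 6 bytes: K' = 6a 00 00 00 00 00.
XOR each byte with 0x36: 6a⊕36=5c, 00⊕36=36, 00⊕36=36, 00⊕36=36, 00⊕36=36, 00⊕36=36.

5c3636363636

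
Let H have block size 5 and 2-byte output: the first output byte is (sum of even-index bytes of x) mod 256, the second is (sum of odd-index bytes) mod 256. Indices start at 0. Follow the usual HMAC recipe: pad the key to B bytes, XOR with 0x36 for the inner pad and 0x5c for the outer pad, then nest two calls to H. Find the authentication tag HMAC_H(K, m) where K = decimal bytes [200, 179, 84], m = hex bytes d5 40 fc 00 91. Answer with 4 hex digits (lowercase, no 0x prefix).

1521

Key decimal bytes [200, 179, 84] = c8 b3 54 is 3 bytes ≤ B = 5; zero-pad to 5 bytes: K' = c8 b3 54 00 00.
K' ⊕ ipad = fe 85 62 36 36.  K' ⊕ opad = 94 ef 08 5c 5c.
Inner input = (K'⊕ipad) ∥ m = fe 85 62 36 36 ∥ d5 40 fc 00 91.
Inner hash: even-index sum = 470 mod 256 = 214; odd-index sum = 797 mod 256 = 29 → d6 1d.
Outer input = (K'⊕opad) ∥ inner = 94 ef 08 5c 5c ∥ d6 1d.
Outer hash (tag): even-index sum = 277 mod 256 = 21; odd-index sum = 545 mod 256 = 33 → 15 21.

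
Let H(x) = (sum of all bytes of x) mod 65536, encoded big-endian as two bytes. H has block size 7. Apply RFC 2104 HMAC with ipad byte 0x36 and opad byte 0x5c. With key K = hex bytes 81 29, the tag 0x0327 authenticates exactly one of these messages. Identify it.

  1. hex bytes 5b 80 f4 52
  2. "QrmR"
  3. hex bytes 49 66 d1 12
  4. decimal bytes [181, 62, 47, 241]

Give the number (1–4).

Key hex bytes 81 29 is 2 bytes ≤ B = 7; zero-pad to 7 bytes: K' = 81 29 00 00 00 00 00.
K' ⊕ ipad = b7 1f 36 36 36 36 36; K' ⊕ opad = dd 75 5c 5c 5c 5c 5c.
m1: inner = H(b7 1f 36 36 36 36 36 5b 80 f4 52) = 04 05; tag = H(dd 75 5c 5c 5c 5c 5c 04 05) = 0327 ← matches
m2: inner = H(b7 1f 36 36 36 36 36 51 72 6d 52) = 03 66; tag = H(dd 75 5c 5c 5c 5c 5c 03 66) = 0387
m3: inner = H(b7 1f 36 36 36 36 36 49 66 d1 12) = 03 76; tag = H(dd 75 5c 5c 5c 5c 5c 03 76) = 0397
m4: inner = H(b7 1f 36 36 36 36 36 b5 3e 2f f1) = 03 f7; tag = H(dd 75 5c 5c 5c 5c 5c 03 f7) = 0418

1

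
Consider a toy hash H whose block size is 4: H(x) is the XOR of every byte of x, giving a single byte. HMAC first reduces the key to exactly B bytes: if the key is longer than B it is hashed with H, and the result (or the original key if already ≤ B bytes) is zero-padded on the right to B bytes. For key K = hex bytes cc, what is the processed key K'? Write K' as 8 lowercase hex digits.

Key hex bytes cc is 1 byte ≤ B = 4; zero-pad to 4 bytes: K' = cc 00 00 00.

cc000000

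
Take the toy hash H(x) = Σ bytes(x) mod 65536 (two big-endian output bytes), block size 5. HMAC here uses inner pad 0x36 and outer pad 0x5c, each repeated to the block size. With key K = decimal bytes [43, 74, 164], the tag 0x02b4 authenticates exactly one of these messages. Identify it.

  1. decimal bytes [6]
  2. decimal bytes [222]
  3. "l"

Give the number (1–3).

2

Key decimal bytes [43, 74, 164] = 2b 4a a4 is 3 bytes ≤ B = 5; zero-pad to 5 bytes: K' = 2b 4a a4 00 00.
K' ⊕ ipad = 1d 7c 92 36 36; K' ⊕ opad = 77 16 f8 5c 5c.
m1: inner = H(1d 7c 92 36 36 06) = 01 9d; tag = H(77 16 f8 5c 5c 01 9d) = 02db
m2: inner = H(1d 7c 92 36 36 de) = 02 75; tag = H(77 16 f8 5c 5c 02 75) = 02b4 ← matches
m3: inner = H(1d 7c 92 36 36 6c) = 02 03; tag = H(77 16 f8 5c 5c 02 03) = 0242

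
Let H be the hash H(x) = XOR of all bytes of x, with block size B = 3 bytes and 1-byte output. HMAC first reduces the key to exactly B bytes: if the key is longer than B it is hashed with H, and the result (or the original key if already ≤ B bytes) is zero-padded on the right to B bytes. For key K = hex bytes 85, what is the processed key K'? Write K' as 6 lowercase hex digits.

850000

Key hex bytes 85 is 1 byte ≤ B = 3; zero-pad to 3 bytes: K' = 85 00 00.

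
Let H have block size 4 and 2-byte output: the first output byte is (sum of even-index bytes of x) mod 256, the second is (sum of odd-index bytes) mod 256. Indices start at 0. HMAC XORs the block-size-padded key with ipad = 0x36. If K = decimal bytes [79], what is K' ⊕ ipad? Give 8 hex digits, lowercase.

79363636

Key decimal bytes [79] = 4f is 1 byte ≤ B = 4; zero-pad to 4 bytes: K' = 4f 00 00 00.
XOR each byte with 0x36: 4f⊕36=79, 00⊕36=36, 00⊕36=36, 00⊕36=36.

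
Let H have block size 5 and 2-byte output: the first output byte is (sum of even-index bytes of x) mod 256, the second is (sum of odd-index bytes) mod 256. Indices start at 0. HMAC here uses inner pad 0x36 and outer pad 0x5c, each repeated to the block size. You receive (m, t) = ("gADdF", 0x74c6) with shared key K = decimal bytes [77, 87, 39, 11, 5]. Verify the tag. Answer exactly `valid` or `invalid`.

Key decimal bytes [77, 87, 39, 11, 5] = 4d 57 27 0b 05 is exactly B = 5 bytes: K' = 4d 57 27 0b 05.
K' ⊕ ipad = 7b 61 11 3d 33; K' ⊕ opad = 11 0b 7b 57 59.
Inner hash: even-index sum = 356 mod 256 = 100; odd-index sum = 399 mod 256 = 143 → 64 8f.
Outer hash (recomputed tag): even-index sum = 372 mod 256 = 116; odd-index sum = 198 mod 256 = 198 → 74 c6.
Recomputed tag = 74c6; claimed = 74c6 → match.

valid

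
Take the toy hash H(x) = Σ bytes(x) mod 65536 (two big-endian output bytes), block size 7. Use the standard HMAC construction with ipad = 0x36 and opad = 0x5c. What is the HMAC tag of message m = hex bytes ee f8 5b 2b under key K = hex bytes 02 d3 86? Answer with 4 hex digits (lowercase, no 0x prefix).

0349

Key hex bytes 02 d3 86 is 3 bytes ≤ B = 7; zero-pad to 7 bytes: K' = 02 d3 86 00 00 00 00.
K' ⊕ ipad = 34 e5 b0 36 36 36 36.  K' ⊕ opad = 5e 8f da 5c 5c 5c 5c.
Inner input = (K'⊕ipad) ∥ m = 34 e5 b0 36 36 36 36 ∥ ee f8 5b 2b.
Inner hash: sum = 52+229+176+54+54+54+54+238+248+91+43 = 1293 → 05 0d.
Outer input = (K'⊕opad) ∥ inner = 5e 8f da 5c 5c 5c 5c ∥ 05 0d.
Outer hash (tag): sum = 94+143+218+92+92+92+92+5+13 = 841 → 03 49.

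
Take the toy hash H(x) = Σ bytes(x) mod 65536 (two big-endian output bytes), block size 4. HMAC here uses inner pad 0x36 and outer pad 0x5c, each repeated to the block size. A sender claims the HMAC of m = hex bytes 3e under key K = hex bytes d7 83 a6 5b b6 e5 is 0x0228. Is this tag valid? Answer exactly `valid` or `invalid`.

invalid

Key hex bytes d7 83 a6 5b b6 e5 is 6 bytes > B = 4, so hash it first: H(key) = 03 f6, then zero-pad to 4 bytes: K' = 03 f6 00 00.
K' ⊕ ipad = 35 c0 36 36; K' ⊕ opad = 5f aa 5c 5c.
Inner hash: sum = 53+192+54+54+62 = 415 → 01 9f.
Outer hash (recomputed tag): sum = 95+170+92+92+1+159 = 609 → 02 61.
Recomputed tag = 0261; claimed = 0228 → mismatch.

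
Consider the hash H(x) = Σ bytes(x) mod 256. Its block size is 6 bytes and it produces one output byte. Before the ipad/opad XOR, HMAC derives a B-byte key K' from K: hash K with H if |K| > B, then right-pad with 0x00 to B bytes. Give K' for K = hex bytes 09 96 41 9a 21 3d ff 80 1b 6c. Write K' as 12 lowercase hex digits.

|K| = 10 > B = 6, so first hash the key.
H(K): sum = 9+150+65+154+33+61+255+128+27+108 = 990; mod 256 = 222 → de.
Zero-pad H(K) = de to 6 bytes: K' = de 00 00 00 00 00.

de0000000000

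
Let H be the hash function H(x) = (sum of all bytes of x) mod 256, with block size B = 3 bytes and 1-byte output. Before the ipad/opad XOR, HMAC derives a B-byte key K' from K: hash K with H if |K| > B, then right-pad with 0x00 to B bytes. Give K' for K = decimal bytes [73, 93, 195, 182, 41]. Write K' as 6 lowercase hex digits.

480000

|K| = 5 > B = 3, so first hash the key.
H(K): sum = 73+93+195+182+41 = 584; mod 256 = 72 → 48.
Zero-pad H(K) = 48 to 3 bytes: K' = 48 00 00.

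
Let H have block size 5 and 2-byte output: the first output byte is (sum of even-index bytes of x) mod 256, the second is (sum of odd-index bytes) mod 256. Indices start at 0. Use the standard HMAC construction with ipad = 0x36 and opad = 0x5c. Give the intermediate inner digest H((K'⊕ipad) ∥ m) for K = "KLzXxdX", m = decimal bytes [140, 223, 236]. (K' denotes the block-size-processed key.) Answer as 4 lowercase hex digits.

Key "KLzXxdX" = 4b 4c 7a 58 78 64 58 is 7 bytes > B = 5, so hash it first: H(key) = 95 08, then zero-pad to 5 bytes: K' = 95 08 00 00 00.
K' ⊕ ipad = a3 3e 36 36 36.
Inner input = a3 3e 36 36 36 ∥ 8c df ec.
Inner hash: even-index sum = 494 mod 256 = 238; odd-index sum = 492 mod 256 = 236 → ee ec.

eeec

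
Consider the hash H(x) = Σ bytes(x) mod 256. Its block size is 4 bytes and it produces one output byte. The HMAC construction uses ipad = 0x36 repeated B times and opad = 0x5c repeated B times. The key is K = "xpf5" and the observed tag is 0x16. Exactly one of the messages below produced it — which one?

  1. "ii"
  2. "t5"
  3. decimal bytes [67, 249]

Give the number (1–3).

Key "xpf5" = 78 70 66 35 is exactly B = 4 bytes: K' = 78 70 66 35.
K' ⊕ ipad = 4e 46 50 03; K' ⊕ opad = 24 2c 3a 69.
m1: inner = H(4e 46 50 03 69 69) = b9; tag = H(24 2c 3a 69 b9) = ac
m2: inner = H(4e 46 50 03 74 35) = 90; tag = H(24 2c 3a 69 90) = 83
m3: inner = H(4e 46 50 03 43 f9) = 23; tag = H(24 2c 3a 69 23) = 16 ← matches

3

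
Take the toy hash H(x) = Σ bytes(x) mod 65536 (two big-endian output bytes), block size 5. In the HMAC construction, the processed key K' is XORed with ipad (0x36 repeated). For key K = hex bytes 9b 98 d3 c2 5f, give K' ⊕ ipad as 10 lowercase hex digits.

Key hex bytes 9b 98 d3 c2 5f is exactly B = 5 bytes: K' = 9b 98 d3 c2 5f.
XOR each byte with 0x36: 9b⊕36=ad, 98⊕36=ae, d3⊕36=e5, c2⊕36=f4, 5f⊕36=69.

adaee5f469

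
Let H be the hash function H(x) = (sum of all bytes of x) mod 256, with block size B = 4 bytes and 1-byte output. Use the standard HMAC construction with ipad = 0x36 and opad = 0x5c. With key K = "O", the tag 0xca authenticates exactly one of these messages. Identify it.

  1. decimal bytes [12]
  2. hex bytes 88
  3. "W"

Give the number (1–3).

Key "O" = 4f is 1 byte ≤ B = 4; zero-pad to 4 bytes: K' = 4f 00 00 00.
K' ⊕ ipad = 79 36 36 36; K' ⊕ opad = 13 5c 5c 5c.
m1: inner = H(79 36 36 36 0c) = 27; tag = H(13 5c 5c 5c 27) = 4e
m2: inner = H(79 36 36 36 88) = a3; tag = H(13 5c 5c 5c a3) = ca ← matches
m3: inner = H(79 36 36 36 57) = 72; tag = H(13 5c 5c 5c 72) = 99

2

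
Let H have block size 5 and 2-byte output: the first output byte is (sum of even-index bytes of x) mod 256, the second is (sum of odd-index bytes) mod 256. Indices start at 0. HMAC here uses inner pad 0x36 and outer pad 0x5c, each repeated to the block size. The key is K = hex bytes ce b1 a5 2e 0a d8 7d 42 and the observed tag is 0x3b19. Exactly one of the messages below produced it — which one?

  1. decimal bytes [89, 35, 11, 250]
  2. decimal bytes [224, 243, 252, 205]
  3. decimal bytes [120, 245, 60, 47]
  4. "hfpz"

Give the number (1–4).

4

Key hex bytes ce b1 a5 2e 0a d8 7d 42 is 8 bytes > B = 5, so hash it first: H(key) = fa f9, then zero-pad to 5 bytes: K' = fa f9 00 00 00.
K' ⊕ ipad = cc cf 36 36 36; K' ⊕ opad = a6 a5 5c 5c 5c.
m1: inner = H(cc cf 36 36 36 59 23 0b fa) = 55 69; tag = H(a6 a5 5c 5c 5c 55 69) = c756
m2: inner = H(cc cf 36 36 36 e0 f3 fc cd) = f8 e1; tag = H(a6 a5 5c 5c 5c f8 e1) = 3ff9
m3: inner = H(cc cf 36 36 36 78 f5 3c 2f) = 5c b9; tag = H(a6 a5 5c 5c 5c 5c b9) = 175d
m4: inner = H(cc cf 36 36 36 68 66 70 7a) = 18 dd; tag = H(a6 a5 5c 5c 5c 18 dd) = 3b19 ← matches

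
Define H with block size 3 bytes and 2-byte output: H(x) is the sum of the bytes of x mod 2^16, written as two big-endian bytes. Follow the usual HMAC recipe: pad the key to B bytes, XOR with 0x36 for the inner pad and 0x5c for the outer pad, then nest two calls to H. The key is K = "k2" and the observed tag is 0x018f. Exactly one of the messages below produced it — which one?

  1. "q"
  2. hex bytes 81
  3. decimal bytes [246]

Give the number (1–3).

3

Key "k2" = 6b 32 is 2 bytes ≤ B = 3; zero-pad to 3 bytes: K' = 6b 32 00.
K' ⊕ ipad = 5d 04 36; K' ⊕ opad = 37 6e 5c.
m1: inner = H(5d 04 36 71) = 01 08; tag = H(37 6e 5c 01 08) = 010a
m2: inner = H(5d 04 36 81) = 01 18; tag = H(37 6e 5c 01 18) = 011a
m3: inner = H(5d 04 36 f6) = 01 8d; tag = H(37 6e 5c 01 8d) = 018f ← matches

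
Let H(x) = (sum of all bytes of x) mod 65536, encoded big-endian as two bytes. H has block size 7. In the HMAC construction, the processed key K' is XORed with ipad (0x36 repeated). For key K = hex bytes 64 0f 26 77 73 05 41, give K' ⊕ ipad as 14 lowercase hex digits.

52391041453377

Key hex bytes 64 0f 26 77 73 05 41 is exactly B = 7 bytes: K' = 64 0f 26 77 73 05 41.
XOR each byte with 0x36: 64⊕36=52, 0f⊕36=39, 26⊕36=10, 77⊕36=41, 73⊕36=45, 05⊕36=33, 41⊕36=77.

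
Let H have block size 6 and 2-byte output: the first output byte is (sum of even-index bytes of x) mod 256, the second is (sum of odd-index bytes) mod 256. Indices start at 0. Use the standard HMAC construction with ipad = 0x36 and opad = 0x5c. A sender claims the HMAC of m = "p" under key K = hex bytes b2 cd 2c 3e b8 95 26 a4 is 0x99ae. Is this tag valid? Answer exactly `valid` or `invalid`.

invalid

Key hex bytes b2 cd 2c 3e b8 95 26 a4 is 8 bytes > B = 6, so hash it first: H(key) = bc 44, then zero-pad to 6 bytes: K' = bc 44 00 00 00 00.
K' ⊕ ipad = 8a 72 36 36 36 36; K' ⊕ opad = e0 18 5c 5c 5c 5c.
Inner hash: even-index sum = 358 mod 256 = 102; odd-index sum = 222 mod 256 = 222 → 66 de.
Outer hash (recomputed tag): even-index sum = 510 mod 256 = 254; odd-index sum = 430 mod 256 = 174 → fe ae.
Recomputed tag = feae; claimed = 99ae → mismatch.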